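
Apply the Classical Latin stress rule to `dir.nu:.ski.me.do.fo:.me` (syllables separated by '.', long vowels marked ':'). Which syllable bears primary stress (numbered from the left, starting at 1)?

6

Classical Latin: stress the penult if heavy (long vowel or closed), else the antepenult.
Weights: 5 do L, 6 fo: H, 7 me L.
The penult (syllable 6, fo:) is heavy, so it takes stress.
Stress on syllable 6: dir.nu:.ski.me.do.ˈfo:.me.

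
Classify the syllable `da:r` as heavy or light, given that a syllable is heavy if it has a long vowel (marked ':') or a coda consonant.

heavy

`da:r`: long vowel, closed (coda /r/). Long vowel and closed → heavy.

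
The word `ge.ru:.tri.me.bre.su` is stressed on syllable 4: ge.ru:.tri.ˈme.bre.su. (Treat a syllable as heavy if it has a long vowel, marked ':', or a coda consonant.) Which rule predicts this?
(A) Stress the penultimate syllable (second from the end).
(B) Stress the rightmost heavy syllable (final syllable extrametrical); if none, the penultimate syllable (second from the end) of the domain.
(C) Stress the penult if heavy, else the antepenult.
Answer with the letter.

C

Rule A → syllable 5 (observed: 4).
Rule B → syllable 2 (observed: 4).
Rule C → syllable 4 ✓.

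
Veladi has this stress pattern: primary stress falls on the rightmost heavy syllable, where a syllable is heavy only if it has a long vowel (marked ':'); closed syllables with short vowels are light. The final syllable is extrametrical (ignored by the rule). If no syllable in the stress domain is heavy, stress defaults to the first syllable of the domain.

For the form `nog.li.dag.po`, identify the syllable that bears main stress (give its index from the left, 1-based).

The final syllable (4, po) is extrametrical; the stress domain is syllables 1–3.
Weights: 1 nog L, 2 li L, 3 dag L.
No heavy syllable in the domain; default to the first syllable of the domain = syllable 1.
Primary stress: syllable 1 → ˈnog.li.dag.po.

1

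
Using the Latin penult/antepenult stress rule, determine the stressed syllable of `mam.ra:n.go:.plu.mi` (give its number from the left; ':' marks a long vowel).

3

Classical Latin: stress the penult if heavy (long vowel or closed), else the antepenult.
Weights: 3 go: H, 4 plu L, 5 mi L.
The penult (syllable 4, plu) is light, so stress falls on the antepenult (syllable 3, go:).
Stress on syllable 3: mam.ra:n.ˈgo:.plu.mi.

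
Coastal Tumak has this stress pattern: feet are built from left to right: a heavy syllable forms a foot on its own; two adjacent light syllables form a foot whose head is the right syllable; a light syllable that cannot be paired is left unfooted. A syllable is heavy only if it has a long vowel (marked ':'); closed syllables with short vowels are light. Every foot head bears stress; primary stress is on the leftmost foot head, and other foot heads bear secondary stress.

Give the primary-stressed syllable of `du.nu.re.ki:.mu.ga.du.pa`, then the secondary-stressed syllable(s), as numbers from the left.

primary 2, secondary 4, 6, 8

Weights: 1 du L, 2 nu L, 3 re L, 4 ki: H, 5 mu L, 6 ga L, 7 du L, 8 pa L.
Parse left to right (heavy = foot alone; LL = one foot; stranded L unfooted): (du.ˈnu) re (ˈki:) (mu.ˈga) (du.ˈpa).
Foot heads: 2, 4, 6, 8.
Primary stress on the leftmost head = syllable 2.
Secondary stress on 4, 6, 8: du.ˈnu.re.ˌki:.mu.ˌga.du.ˌpa.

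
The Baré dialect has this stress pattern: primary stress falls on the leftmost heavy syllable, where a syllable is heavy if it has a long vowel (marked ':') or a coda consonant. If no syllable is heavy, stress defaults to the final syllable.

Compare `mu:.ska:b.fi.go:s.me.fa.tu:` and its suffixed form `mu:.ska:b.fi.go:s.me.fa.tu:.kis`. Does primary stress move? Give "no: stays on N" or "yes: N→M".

no: stays on 1

Base `mu:.ska:b.fi.go:s.me.fa.tu:` (7 syllables):
  Weights: 1 mu: H, 2 ska:b H, 3 fi L, 4 go:s H, 5 me L, 6 fa L, 7 tu: H.
  Heavy syllables in the domain: 1, 2, 4, 7. The leftmost is syllable 1 (mu:).
  → primary stress on syllable 1.
Suffixed `mu:.ska:b.fi.go:s.me.fa.tu:.kis` (8 syllables):
  Weights: 1 mu: H, 2 ska:b H, 3 fi L, 4 go:s H, 5 me L, 6 fa L, 7 tu: H, 8 kis H.
  Heavy syllables in the domain: 1, 2, 4, 7, 8. The leftmost is syllable 1 (mu:).
  → primary stress on syllable 1.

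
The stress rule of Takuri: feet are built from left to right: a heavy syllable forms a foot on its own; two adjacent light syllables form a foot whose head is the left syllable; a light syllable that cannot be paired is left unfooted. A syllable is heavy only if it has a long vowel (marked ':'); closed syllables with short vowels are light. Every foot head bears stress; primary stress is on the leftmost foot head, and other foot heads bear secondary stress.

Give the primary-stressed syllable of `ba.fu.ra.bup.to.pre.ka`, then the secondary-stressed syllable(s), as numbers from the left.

Weights: 1 ba L, 2 fu L, 3 ra L, 4 bup L, 5 to L, 6 pre L, 7 ka L.
Parse left to right (heavy = foot alone; LL = one foot; stranded L unfooted): (ˈba.fu) (ˈra.bup) (ˈto.pre) ka.
Foot heads: 1, 3, 5.
Primary stress on the leftmost head = syllable 1.
Secondary stress on 3, 5: ˈba.fu.ˌra.bup.ˌto.pre.ka.

primary 1, secondary 3, 5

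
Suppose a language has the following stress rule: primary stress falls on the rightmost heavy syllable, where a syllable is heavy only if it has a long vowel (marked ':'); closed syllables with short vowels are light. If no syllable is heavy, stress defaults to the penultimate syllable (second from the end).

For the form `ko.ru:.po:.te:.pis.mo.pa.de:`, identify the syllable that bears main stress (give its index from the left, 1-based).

Weights: 1 ko L, 2 ru: H, 3 po: H, 4 te: H, 5 pis L, 6 mo L, 7 pa L, 8 de: H.
Heavy syllables in the domain: 2, 3, 4, 8. The rightmost is syllable 8 (de:).
Primary stress: syllable 8 → ko.ru:.po:.te:.pis.mo.pa.ˈde:.

8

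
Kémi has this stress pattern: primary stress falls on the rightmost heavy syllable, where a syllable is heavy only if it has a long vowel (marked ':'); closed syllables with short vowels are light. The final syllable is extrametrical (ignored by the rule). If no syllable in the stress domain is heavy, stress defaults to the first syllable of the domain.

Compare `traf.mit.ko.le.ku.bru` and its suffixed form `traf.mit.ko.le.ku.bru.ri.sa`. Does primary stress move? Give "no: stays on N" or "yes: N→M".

no: stays on 1

Base `traf.mit.ko.le.ku.bru` (6 syllables):
  The final syllable (6, bru) is extrametrical; the stress domain is syllables 1–5.
  Weights: 1 traf L, 2 mit L, 3 ko L, 4 le L, 5 ku L.
  No heavy syllable in the domain; default to the first syllable of the domain = syllable 1.
  → primary stress on syllable 1.
Suffixed `traf.mit.ko.le.ku.bru.ri.sa` (8 syllables):
  The final syllable (8, sa) is extrametrical; the stress domain is syllables 1–7.
  Weights: 1 traf L, 2 mit L, 3 ko L, 4 le L, 5 ku L, 6 bru L, 7 ri L.
  No heavy syllable in the domain; default to the first syllable of the domain = syllable 1.
  → primary stress on syllable 1.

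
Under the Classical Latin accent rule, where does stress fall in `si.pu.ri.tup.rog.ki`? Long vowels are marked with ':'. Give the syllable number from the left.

5

Classical Latin: stress the penult if heavy (long vowel or closed), else the antepenult.
Weights: 4 tup H, 5 rog H, 6 ki L.
The penult (syllable 5, rog) is heavy, so it takes stress.
Stress on syllable 5: si.pu.ri.tup.ˈrog.ki.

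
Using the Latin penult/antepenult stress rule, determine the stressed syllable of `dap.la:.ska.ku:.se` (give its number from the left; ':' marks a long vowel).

Classical Latin: stress the penult if heavy (long vowel or closed), else the antepenult.
Weights: 3 ska L, 4 ku: H, 5 se L.
The penult (syllable 4, ku:) is heavy, so it takes stress.
Stress on syllable 4: dap.la:.ska.ˈku:.se.

4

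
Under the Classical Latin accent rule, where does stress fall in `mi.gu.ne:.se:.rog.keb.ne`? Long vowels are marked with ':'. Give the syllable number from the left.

6

Classical Latin: stress the penult if heavy (long vowel or closed), else the antepenult.
Weights: 5 rog H, 6 keb H, 7 ne L.
The penult (syllable 6, keb) is heavy, so it takes stress.
Stress on syllable 6: mi.gu.ne:.se:.rog.ˈkeb.ne.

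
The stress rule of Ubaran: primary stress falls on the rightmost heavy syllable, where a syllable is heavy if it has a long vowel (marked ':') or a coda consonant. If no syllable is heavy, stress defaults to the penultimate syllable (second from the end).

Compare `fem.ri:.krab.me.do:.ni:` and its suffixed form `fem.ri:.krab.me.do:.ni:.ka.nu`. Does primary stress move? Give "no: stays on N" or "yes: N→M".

Base `fem.ri:.krab.me.do:.ni:` (6 syllables):
  Weights: 1 fem H, 2 ri: H, 3 krab H, 4 me L, 5 do: H, 6 ni: H.
  Heavy syllables in the domain: 1, 2, 3, 5, 6. The rightmost is syllable 6 (ni:).
  → primary stress on syllable 6.
Suffixed `fem.ri:.krab.me.do:.ni:.ka.nu` (8 syllables):
  Weights: 1 fem H, 2 ri: H, 3 krab H, 4 me L, 5 do: H, 6 ni: H, 7 ka L, 8 nu L.
  Heavy syllables in the domain: 1, 2, 3, 5, 6. The rightmost is syllable 6 (ni:).
  → primary stress on syllable 6.

no: stays on 6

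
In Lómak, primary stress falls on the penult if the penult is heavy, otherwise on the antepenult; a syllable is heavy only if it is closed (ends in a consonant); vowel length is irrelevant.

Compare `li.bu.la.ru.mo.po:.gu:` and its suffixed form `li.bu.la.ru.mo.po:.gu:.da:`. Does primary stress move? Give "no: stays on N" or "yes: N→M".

Base `li.bu.la.ru.mo.po:.gu:` (7 syllables):
  Weights: 5 mo L, 6 po: L, 7 gu: L.
  The penult (syllable 6, po:) is light, so stress falls on the antepenult (syllable 5, mo).
  → primary stress on syllable 5.
Suffixed `li.bu.la.ru.mo.po:.gu:.da:` (8 syllables):
  Weights: 6 po: L, 7 gu: L, 8 da: L.
  The penult (syllable 7, gu:) is light, so stress falls on the antepenult (syllable 6, po:).
  → primary stress on syllable 6.

yes: 5→6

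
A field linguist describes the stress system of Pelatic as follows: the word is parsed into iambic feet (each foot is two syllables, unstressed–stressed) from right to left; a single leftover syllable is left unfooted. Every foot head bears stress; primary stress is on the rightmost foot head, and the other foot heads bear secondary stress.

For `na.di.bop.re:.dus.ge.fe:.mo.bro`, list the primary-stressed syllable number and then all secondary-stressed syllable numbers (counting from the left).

Parse right to left into iambic (σˈσ) feet: na (di.ˈbop) (re:.ˈdus) (ge.ˈfe:) (mo.ˈbro). Syllable 1 is left unfooted.
Foot heads (stressed positions): 3, 5, 7, 9.
End Rule Rightmost: primary stress on the rightmost head = syllable 9.
Secondary stress on 3, 5, 7: na.di.ˌbop.re:.ˌdus.ge.ˌfe:.mo.ˈbro.

primary 9, secondary 3, 5, 7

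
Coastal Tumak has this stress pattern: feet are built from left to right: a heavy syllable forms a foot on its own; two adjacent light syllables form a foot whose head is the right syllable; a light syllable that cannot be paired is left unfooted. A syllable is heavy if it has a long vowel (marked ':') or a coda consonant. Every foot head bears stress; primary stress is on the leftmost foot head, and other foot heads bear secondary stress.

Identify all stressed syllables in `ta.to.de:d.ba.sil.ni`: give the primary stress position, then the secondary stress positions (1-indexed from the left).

primary 2, secondary 3, 5

Weights: 1 ta L, 2 to L, 3 de:d H, 4 ba L, 5 sil H, 6 ni L.
Parse left to right (heavy = foot alone; LL = one foot; stranded L unfooted): (ta.ˈto) (ˈde:d) ba (ˈsil) ni.
Foot heads: 2, 3, 5.
Primary stress on the leftmost head = syllable 2.
Secondary stress on 3, 5: ta.ˈto.ˌde:d.ba.ˌsil.ni.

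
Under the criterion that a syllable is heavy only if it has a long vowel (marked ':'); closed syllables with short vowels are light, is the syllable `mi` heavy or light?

light

`mi`: short vowel, open (no coda). Short vowel → light.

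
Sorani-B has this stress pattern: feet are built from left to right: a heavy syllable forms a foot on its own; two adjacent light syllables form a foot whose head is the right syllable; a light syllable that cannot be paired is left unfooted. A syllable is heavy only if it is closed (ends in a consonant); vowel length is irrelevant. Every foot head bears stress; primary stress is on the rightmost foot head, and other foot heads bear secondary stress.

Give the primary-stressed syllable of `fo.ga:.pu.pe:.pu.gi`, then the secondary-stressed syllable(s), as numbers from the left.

primary 6, secondary 2, 4

Weights: 1 fo L, 2 ga: L, 3 pu L, 4 pe: L, 5 pu L, 6 gi L.
Parse left to right (heavy = foot alone; LL = one foot; stranded L unfooted): (fo.ˈga:) (pu.ˈpe:) (pu.ˈgi).
Foot heads: 2, 4, 6.
Primary stress on the rightmost head = syllable 6.
Secondary stress on 2, 4: fo.ˌga:.pu.ˌpe:.pu.ˈgi.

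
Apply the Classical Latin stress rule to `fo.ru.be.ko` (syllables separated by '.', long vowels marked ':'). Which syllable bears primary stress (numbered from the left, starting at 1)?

2

Classical Latin: stress the penult if heavy (long vowel or closed), else the antepenult.
Weights: 2 ru L, 3 be L, 4 ko L.
The penult (syllable 3, be) is light, so stress falls on the antepenult (syllable 2, ru).
Stress on syllable 2: fo.ˈru.be.ko.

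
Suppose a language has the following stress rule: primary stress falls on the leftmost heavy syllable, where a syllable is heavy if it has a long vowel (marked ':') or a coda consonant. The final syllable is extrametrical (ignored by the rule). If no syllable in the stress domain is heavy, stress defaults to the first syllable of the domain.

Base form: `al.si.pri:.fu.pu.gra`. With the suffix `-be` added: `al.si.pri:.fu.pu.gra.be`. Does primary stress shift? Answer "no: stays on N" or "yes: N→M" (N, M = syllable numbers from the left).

no: stays on 1

Base `al.si.pri:.fu.pu.gra` (6 syllables):
  The final syllable (6, gra) is extrametrical; the stress domain is syllables 1–5.
  Weights: 1 al H, 2 si L, 3 pri: H, 4 fu L, 5 pu L.
  Heavy syllables in the domain: 1, 3. The leftmost is syllable 1 (al).
  → primary stress on syllable 1.
Suffixed `al.si.pri:.fu.pu.gra.be` (7 syllables):
  The final syllable (7, be) is extrametrical; the stress domain is syllables 1–6.
  Weights: 1 al H, 2 si L, 3 pri: H, 4 fu L, 5 pu L, 6 gra L.
  Heavy syllables in the domain: 1, 3. The leftmost is syllable 1 (al).
  → primary stress on syllable 1.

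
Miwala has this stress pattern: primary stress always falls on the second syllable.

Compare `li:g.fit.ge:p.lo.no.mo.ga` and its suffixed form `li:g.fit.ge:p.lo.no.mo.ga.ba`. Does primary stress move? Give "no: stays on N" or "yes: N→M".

Base `li:g.fit.ge:p.lo.no.mo.ga` (7 syllables):
  The word has 7 syllables; the second syllable is syllable 2 (fit).
  → primary stress on syllable 2.
Suffixed `li:g.fit.ge:p.lo.no.mo.ga.ba` (8 syllables):
  The word has 8 syllables; the second syllable is syllable 2 (fit).
  → primary stress on syllable 2.

no: stays on 2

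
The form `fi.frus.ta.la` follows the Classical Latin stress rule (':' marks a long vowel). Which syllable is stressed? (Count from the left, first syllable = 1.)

2

Classical Latin: stress the penult if heavy (long vowel or closed), else the antepenult.
Weights: 2 frus H, 3 ta L, 4 la L.
The penult (syllable 3, ta) is light, so stress falls on the antepenult (syllable 2, frus).
Stress on syllable 2: fi.ˈfrus.ta.la.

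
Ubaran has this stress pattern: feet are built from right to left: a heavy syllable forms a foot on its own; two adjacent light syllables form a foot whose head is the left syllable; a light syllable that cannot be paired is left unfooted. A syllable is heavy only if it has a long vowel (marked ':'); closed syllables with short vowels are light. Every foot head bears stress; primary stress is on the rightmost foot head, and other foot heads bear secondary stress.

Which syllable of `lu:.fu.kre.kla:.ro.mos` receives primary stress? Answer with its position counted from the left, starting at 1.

5

Weights: 1 lu: H, 2 fu L, 3 kre L, 4 kla: H, 5 ro L, 6 mos L.
Parse right to left (heavy = foot alone; LL = one foot; stranded L unfooted): (ˈlu:) (ˈfu.kre) (ˈkla:) (ˈro.mos).
Foot heads: 1, 2, 4, 5.
Primary stress on the rightmost head = syllable 5.
Primary stress: syllable 5 → lu:.fu.kre.kla:.ˈro.mos.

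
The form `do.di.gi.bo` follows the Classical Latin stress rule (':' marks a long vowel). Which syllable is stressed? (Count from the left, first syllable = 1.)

Classical Latin: stress the penult if heavy (long vowel or closed), else the antepenult.
Weights: 2 di L, 3 gi L, 4 bo L.
The penult (syllable 3, gi) is light, so stress falls on the antepenult (syllable 2, di).
Stress on syllable 2: do.ˈdi.gi.bo.

2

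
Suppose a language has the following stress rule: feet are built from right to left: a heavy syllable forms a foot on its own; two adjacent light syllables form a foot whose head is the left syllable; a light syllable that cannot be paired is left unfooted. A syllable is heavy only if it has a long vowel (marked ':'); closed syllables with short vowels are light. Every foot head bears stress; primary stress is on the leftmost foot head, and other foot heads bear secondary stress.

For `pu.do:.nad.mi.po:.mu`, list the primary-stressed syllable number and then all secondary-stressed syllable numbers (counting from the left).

primary 2, secondary 3, 5

Weights: 1 pu L, 2 do: H, 3 nad L, 4 mi L, 5 po: H, 6 mu L.
Parse right to left (heavy = foot alone; LL = one foot; stranded L unfooted): pu (ˈdo:) (ˈnad.mi) (ˈpo:) mu.
Foot heads: 2, 3, 5.
Primary stress on the leftmost head = syllable 2.
Secondary stress on 3, 5: pu.ˈdo:.ˌnad.mi.ˌpo:.mu.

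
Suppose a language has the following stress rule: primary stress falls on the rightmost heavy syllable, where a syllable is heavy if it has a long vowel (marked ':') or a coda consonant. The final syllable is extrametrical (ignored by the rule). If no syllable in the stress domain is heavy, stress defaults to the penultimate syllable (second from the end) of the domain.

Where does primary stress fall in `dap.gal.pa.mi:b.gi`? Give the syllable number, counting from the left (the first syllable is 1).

The final syllable (5, gi) is extrametrical; the stress domain is syllables 1–4.
Weights: 1 dap H, 2 gal H, 3 pa L, 4 mi:b H.
Heavy syllables in the domain: 1, 2, 4. The rightmost is syllable 4 (mi:b).
Primary stress: syllable 4 → dap.gal.pa.ˈmi:b.gi.

4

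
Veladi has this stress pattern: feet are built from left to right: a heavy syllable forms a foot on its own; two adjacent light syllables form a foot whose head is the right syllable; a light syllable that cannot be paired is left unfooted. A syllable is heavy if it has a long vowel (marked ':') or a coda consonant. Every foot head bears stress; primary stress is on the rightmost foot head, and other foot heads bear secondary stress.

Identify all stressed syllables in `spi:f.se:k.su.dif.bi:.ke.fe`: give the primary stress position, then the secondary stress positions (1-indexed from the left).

primary 7, secondary 1, 2, 4, 5

Weights: 1 spi:f H, 2 se:k H, 3 su L, 4 dif H, 5 bi: H, 6 ke L, 7 fe L.
Parse left to right (heavy = foot alone; LL = one foot; stranded L unfooted): (ˈspi:f) (ˈse:k) su (ˈdif) (ˈbi:) (ke.ˈfe).
Foot heads: 1, 2, 4, 5, 7.
Primary stress on the rightmost head = syllable 7.
Secondary stress on 1, 2, 4, 5: ˌspi:f.ˌse:k.su.ˌdif.ˌbi:.ke.ˈfe.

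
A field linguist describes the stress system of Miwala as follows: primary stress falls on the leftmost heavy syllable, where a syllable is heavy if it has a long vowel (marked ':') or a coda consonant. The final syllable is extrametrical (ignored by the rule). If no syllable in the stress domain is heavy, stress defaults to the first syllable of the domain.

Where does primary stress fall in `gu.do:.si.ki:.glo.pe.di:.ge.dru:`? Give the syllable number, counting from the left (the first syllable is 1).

The final syllable (9, dru:) is extrametrical; the stress domain is syllables 1–8.
Weights: 1 gu L, 2 do: H, 3 si L, 4 ki: H, 5 glo L, 6 pe L, 7 di: H, 8 ge L.
Heavy syllables in the domain: 2, 4, 7. The leftmost is syllable 2 (do:).
Primary stress: syllable 2 → gu.ˈdo:.si.ki:.glo.pe.di:.ge.dru:.

2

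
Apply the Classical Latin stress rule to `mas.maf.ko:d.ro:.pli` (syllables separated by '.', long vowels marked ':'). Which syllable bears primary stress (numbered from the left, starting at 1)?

Classical Latin: stress the penult if heavy (long vowel or closed), else the antepenult.
Weights: 3 ko:d H, 4 ro: H, 5 pli L.
The penult (syllable 4, ro:) is heavy, so it takes stress.
Stress on syllable 4: mas.maf.ko:d.ˈro:.pli.

4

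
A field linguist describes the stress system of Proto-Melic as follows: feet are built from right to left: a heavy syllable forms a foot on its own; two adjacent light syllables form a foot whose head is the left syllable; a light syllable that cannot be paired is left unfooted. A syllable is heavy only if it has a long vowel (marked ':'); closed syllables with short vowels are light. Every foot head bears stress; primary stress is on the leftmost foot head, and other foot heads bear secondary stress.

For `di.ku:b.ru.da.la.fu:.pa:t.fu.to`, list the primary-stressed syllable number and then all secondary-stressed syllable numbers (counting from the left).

Weights: 1 di L, 2 ku:b H, 3 ru L, 4 da L, 5 la L, 6 fu: H, 7 pa:t H, 8 fu L, 9 to L.
Parse right to left (heavy = foot alone; LL = one foot; stranded L unfooted): di (ˈku:b) ru (ˈda.la) (ˈfu:) (ˈpa:t) (ˈfu.to).
Foot heads: 2, 4, 6, 7, 8.
Primary stress on the leftmost head = syllable 2.
Secondary stress on 4, 6, 7, 8: di.ˈku:b.ru.ˌda.la.ˌfu:.ˌpa:t.ˌfu.to.

primary 2, secondary 4, 6, 7, 8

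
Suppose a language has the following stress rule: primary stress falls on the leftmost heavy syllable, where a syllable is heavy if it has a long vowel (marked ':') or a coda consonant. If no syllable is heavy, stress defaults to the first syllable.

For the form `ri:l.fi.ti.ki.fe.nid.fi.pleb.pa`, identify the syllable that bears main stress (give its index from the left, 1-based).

Weights: 1 ri:l H, 2 fi L, 3 ti L, 4 ki L, 5 fe L, 6 nid H, 7 fi L, 8 pleb H, 9 pa L.
Heavy syllables in the domain: 1, 6, 8. The leftmost is syllable 1 (ri:l).
Primary stress: syllable 1 → ˈri:l.fi.ti.ki.fe.nid.fi.pleb.pa.

1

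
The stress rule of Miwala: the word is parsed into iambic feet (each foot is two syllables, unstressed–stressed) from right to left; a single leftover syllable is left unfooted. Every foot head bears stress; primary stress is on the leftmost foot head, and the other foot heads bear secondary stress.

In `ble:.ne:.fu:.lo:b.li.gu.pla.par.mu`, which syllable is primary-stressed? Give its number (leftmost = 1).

Parse right to left into iambic (σˈσ) feet: ble: (ne:.ˈfu:) (lo:b.ˈli) (gu.ˈpla) (par.ˈmu). Syllable 1 is left unfooted.
Foot heads (stressed positions): 3, 5, 7, 9.
End Rule Leftmost: primary stress on the leftmost head = syllable 3.
Primary stress: syllable 3 → ble:.ne:.ˈfu:.lo:b.li.gu.pla.par.mu.

3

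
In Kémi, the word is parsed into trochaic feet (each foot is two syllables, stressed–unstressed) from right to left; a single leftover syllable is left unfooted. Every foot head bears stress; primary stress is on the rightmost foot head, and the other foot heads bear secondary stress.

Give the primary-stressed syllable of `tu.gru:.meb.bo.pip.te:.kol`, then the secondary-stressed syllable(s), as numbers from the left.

primary 6, secondary 2, 4

Parse right to left into trochaic (ˈσσ) feet: tu (ˈgru:.meb) (ˈbo.pip) (ˈte:.kol). Syllable 1 is left unfooted.
Foot heads (stressed positions): 2, 4, 6.
End Rule Rightmost: primary stress on the rightmost head = syllable 6.
Secondary stress on 2, 4: tu.ˌgru:.meb.ˌbo.pip.ˈte:.kol.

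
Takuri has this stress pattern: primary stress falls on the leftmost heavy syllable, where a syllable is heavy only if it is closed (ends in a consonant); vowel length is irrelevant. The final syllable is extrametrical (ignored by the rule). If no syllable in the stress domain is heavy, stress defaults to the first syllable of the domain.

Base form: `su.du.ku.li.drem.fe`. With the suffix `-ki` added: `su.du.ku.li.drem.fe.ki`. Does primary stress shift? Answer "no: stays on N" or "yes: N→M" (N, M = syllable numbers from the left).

no: stays on 5

Base `su.du.ku.li.drem.fe` (6 syllables):
  The final syllable (6, fe) is extrametrical; the stress domain is syllables 1–5.
  Weights: 1 su L, 2 du L, 3 ku L, 4 li L, 5 drem H.
  Heavy syllables in the domain: 5. The leftmost is syllable 5 (drem).
  → primary stress on syllable 5.
Suffixed `su.du.ku.li.drem.fe.ki` (7 syllables):
  The final syllable (7, ki) is extrametrical; the stress domain is syllables 1–6.
  Weights: 1 su L, 2 du L, 3 ku L, 4 li L, 5 drem H, 6 fe L.
  Heavy syllables in the domain: 5. The leftmost is syllable 5 (drem).
  → primary stress on syllable 5.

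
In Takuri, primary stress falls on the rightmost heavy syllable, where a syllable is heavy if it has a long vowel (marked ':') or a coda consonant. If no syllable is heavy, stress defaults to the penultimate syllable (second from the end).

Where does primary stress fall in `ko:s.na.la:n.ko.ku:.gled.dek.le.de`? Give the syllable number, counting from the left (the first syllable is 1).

7

Weights: 1 ko:s H, 2 na L, 3 la:n H, 4 ko L, 5 ku: H, 6 gled H, 7 dek H, 8 le L, 9 de L.
Heavy syllables in the domain: 1, 3, 5, 6, 7. The rightmost is syllable 7 (dek).
Primary stress: syllable 7 → ko:s.na.la:n.ko.ku:.gled.ˈdek.le.de.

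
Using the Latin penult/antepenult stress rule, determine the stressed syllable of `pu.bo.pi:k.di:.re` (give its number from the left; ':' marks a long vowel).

Classical Latin: stress the penult if heavy (long vowel or closed), else the antepenult.
Weights: 3 pi:k H, 4 di: H, 5 re L.
The penult (syllable 4, di:) is heavy, so it takes stress.
Stress on syllable 4: pu.bo.pi:k.ˈdi:.re.

4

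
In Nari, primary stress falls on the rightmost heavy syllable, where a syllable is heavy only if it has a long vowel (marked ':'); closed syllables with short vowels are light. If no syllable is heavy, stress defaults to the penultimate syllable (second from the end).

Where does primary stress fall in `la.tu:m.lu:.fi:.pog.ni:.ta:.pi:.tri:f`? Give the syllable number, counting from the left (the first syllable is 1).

Weights: 1 la L, 2 tu:m H, 3 lu: H, 4 fi: H, 5 pog L, 6 ni: H, 7 ta: H, 8 pi: H, 9 tri:f H.
Heavy syllables in the domain: 2, 3, 4, 6, 7, 8, 9. The rightmost is syllable 9 (tri:f).
Primary stress: syllable 9 → la.tu:m.lu:.fi:.pog.ni:.ta:.pi:.ˈtri:f.

9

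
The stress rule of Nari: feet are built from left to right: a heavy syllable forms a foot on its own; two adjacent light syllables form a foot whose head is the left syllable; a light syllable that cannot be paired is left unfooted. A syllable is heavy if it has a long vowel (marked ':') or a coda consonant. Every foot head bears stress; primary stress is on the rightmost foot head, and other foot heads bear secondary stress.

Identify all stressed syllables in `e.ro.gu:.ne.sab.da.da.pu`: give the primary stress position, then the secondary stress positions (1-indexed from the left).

primary 6, secondary 1, 3, 5

Weights: 1 e L, 2 ro L, 3 gu: H, 4 ne L, 5 sab H, 6 da L, 7 da L, 8 pu L.
Parse left to right (heavy = foot alone; LL = one foot; stranded L unfooted): (ˈe.ro) (ˈgu:) ne (ˈsab) (ˈda.da) pu.
Foot heads: 1, 3, 5, 6.
Primary stress on the rightmost head = syllable 6.
Secondary stress on 1, 3, 5: ˌe.ro.ˌgu:.ne.ˌsab.ˈda.da.pu.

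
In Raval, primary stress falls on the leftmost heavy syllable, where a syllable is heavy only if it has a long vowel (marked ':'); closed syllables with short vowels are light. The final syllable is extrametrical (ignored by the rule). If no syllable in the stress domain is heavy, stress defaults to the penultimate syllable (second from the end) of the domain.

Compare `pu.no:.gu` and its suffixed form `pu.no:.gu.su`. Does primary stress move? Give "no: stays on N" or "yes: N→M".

no: stays on 2

Base `pu.no:.gu` (3 syllables):
  The final syllable (3, gu) is extrametrical; the stress domain is syllables 1–2.
  Weights: 1 pu L, 2 no: H.
  Heavy syllables in the domain: 2. The leftmost is syllable 2 (no:).
  → primary stress on syllable 2.
Suffixed `pu.no:.gu.su` (4 syllables):
  The final syllable (4, su) is extrametrical; the stress domain is syllables 1–3.
  Weights: 1 pu L, 2 no: H, 3 gu L.
  Heavy syllables in the domain: 2. The leftmost is syllable 2 (no:).
  → primary stress on syllable 2.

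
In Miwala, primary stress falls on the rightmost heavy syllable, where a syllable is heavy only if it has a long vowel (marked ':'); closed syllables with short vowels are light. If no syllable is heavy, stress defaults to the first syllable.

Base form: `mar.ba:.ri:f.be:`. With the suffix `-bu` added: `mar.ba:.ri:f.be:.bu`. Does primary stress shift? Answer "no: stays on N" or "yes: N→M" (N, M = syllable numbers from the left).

no: stays on 4

Base `mar.ba:.ri:f.be:` (4 syllables):
  Weights: 1 mar L, 2 ba: H, 3 ri:f H, 4 be: H.
  Heavy syllables in the domain: 2, 3, 4. The rightmost is syllable 4 (be:).
  → primary stress on syllable 4.
Suffixed `mar.ba:.ri:f.be:.bu` (5 syllables):
  Weights: 1 mar L, 2 ba: H, 3 ri:f H, 4 be: H, 5 bu L.
  Heavy syllables in the domain: 2, 3, 4. The rightmost is syllable 4 (be:).
  → primary stress on syllable 4.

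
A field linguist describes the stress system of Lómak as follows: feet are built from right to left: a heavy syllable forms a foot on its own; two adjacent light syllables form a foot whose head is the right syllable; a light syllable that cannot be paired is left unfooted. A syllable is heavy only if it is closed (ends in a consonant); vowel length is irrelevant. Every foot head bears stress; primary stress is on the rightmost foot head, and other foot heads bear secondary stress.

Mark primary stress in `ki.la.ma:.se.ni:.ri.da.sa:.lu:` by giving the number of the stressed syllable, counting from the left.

Weights: 1 ki L, 2 la L, 3 ma: L, 4 se L, 5 ni: L, 6 ri L, 7 da L, 8 sa: L, 9 lu: L.
Parse right to left (heavy = foot alone; LL = one foot; stranded L unfooted): ki (la.ˈma:) (se.ˈni:) (ri.ˈda) (sa:.ˈlu:).
Foot heads: 3, 5, 7, 9.
Primary stress on the rightmost head = syllable 9.
Primary stress: syllable 9 → ki.la.ma:.se.ni:.ri.da.sa:.ˈlu:.

9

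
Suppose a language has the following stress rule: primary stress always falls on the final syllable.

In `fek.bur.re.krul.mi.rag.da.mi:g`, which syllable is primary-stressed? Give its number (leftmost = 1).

The word has 8 syllables; the final syllable is syllable 8 (mi:g).
Primary stress: syllable 8 → fek.bur.re.krul.mi.rag.da.ˈmi:g.

8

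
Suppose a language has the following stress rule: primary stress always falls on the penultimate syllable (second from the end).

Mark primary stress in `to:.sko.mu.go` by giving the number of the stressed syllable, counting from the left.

3

The word has 4 syllables; the penultimate syllable (second from the end) is syllable 3 (mu).
Primary stress: syllable 3 → to:.sko.ˈmu.go.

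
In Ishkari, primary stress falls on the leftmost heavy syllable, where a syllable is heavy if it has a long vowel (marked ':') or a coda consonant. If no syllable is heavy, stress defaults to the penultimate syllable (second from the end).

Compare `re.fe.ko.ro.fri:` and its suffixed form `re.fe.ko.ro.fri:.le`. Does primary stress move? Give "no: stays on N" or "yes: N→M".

Base `re.fe.ko.ro.fri:` (5 syllables):
  Weights: 1 re L, 2 fe L, 3 ko L, 4 ro L, 5 fri: H.
  Heavy syllables in the domain: 5. The leftmost is syllable 5 (fri:).
  → primary stress on syllable 5.
Suffixed `re.fe.ko.ro.fri:.le` (6 syllables):
  Weights: 1 re L, 2 fe L, 3 ko L, 4 ro L, 5 fri: H, 6 le L.
  Heavy syllables in the domain: 5. The leftmost is syllable 5 (fri:).
  → primary stress on syllable 5.

no: stays on 5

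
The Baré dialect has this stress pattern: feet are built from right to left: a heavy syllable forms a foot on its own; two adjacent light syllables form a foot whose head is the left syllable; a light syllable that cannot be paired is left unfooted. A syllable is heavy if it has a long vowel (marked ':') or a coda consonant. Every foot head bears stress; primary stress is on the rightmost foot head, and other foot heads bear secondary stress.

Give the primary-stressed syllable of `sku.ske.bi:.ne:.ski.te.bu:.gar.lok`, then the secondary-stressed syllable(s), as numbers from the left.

primary 9, secondary 1, 3, 4, 5, 7, 8

Weights: 1 sku L, 2 ske L, 3 bi: H, 4 ne: H, 5 ski L, 6 te L, 7 bu: H, 8 gar H, 9 lok H.
Parse right to left (heavy = foot alone; LL = one foot; stranded L unfooted): (ˈsku.ske) (ˈbi:) (ˈne:) (ˈski.te) (ˈbu:) (ˈgar) (ˈlok).
Foot heads: 1, 3, 4, 5, 7, 8, 9.
Primary stress on the rightmost head = syllable 9.
Secondary stress on 1, 3, 4, 5, 7, 8: ˌsku.ske.ˌbi:.ˌne:.ˌski.te.ˌbu:.ˌgar.ˈlok.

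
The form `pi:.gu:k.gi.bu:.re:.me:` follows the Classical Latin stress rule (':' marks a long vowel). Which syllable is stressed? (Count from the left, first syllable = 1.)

5

Classical Latin: stress the penult if heavy (long vowel or closed), else the antepenult.
Weights: 4 bu: H, 5 re: H, 6 me: H.
The penult (syllable 5, re:) is heavy, so it takes stress.
Stress on syllable 5: pi:.gu:k.gi.bu:.ˈre:.me:.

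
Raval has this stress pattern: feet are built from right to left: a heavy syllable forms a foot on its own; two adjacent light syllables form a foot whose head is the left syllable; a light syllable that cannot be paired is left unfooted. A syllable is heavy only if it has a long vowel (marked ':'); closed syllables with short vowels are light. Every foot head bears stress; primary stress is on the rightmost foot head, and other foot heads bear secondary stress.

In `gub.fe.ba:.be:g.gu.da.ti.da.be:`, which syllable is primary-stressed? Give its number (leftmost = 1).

9

Weights: 1 gub L, 2 fe L, 3 ba: H, 4 be:g H, 5 gu L, 6 da L, 7 ti L, 8 da L, 9 be: H.
Parse right to left (heavy = foot alone; LL = one foot; stranded L unfooted): (ˈgub.fe) (ˈba:) (ˈbe:g) (ˈgu.da) (ˈti.da) (ˈbe:).
Foot heads: 1, 3, 4, 5, 7, 9.
Primary stress on the rightmost head = syllable 9.
Primary stress: syllable 9 → gub.fe.ba:.be:g.gu.da.ti.da.ˈbe:.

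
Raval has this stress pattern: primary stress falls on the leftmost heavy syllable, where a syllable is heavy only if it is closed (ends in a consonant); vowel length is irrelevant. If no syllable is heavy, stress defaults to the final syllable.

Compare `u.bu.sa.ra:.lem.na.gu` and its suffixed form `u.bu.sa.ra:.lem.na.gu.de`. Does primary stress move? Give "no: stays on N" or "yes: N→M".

Base `u.bu.sa.ra:.lem.na.gu` (7 syllables):
  Weights: 1 u L, 2 bu L, 3 sa L, 4 ra: L, 5 lem H, 6 na L, 7 gu L.
  Heavy syllables in the domain: 5. The leftmost is syllable 5 (lem).
  → primary stress on syllable 5.
Suffixed `u.bu.sa.ra:.lem.na.gu.de` (8 syllables):
  Weights: 1 u L, 2 bu L, 3 sa L, 4 ra: L, 5 lem H, 6 na L, 7 gu L, 8 de L.
  Heavy syllables in the domain: 5. The leftmost is syllable 5 (lem).
  → primary stress on syllable 5.

no: stays on 5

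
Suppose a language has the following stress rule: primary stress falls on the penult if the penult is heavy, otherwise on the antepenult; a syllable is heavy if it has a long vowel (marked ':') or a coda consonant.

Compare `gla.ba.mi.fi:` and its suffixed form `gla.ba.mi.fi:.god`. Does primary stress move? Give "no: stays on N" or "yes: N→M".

yes: 2→4

Base `gla.ba.mi.fi:` (4 syllables):
  Weights: 2 ba L, 3 mi L, 4 fi: H.
  The penult (syllable 3, mi) is light, so stress falls on the antepenult (syllable 2, ba).
  → primary stress on syllable 2.
Suffixed `gla.ba.mi.fi:.god` (5 syllables):
  Weights: 3 mi L, 4 fi: H, 5 god H.
  The penult (syllable 4, fi:) is heavy, so it takes stress.
  → primary stress on syllable 4.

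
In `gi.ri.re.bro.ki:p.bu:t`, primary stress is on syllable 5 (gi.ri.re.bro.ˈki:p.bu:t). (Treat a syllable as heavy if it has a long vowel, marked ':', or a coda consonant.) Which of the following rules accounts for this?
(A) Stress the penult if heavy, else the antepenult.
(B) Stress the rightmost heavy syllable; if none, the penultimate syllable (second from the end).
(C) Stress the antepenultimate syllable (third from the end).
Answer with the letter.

A

Rule A → syllable 5 ✓.
Rule B → syllable 6 (observed: 5).
Rule C → syllable 4 (observed: 5).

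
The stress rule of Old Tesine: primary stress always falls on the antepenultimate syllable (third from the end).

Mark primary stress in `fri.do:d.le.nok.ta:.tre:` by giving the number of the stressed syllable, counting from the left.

4

The word has 6 syllables; the antepenultimate syllable (third from the end) is syllable 4 (nok).
Primary stress: syllable 4 → fri.do:d.le.ˈnok.ta:.tre:.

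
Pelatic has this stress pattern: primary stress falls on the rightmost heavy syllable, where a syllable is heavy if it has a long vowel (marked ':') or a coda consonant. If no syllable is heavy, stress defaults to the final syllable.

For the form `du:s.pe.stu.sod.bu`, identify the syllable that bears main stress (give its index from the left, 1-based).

Weights: 1 du:s H, 2 pe L, 3 stu L, 4 sod H, 5 bu L.
Heavy syllables in the domain: 1, 4. The rightmost is syllable 4 (sod).
Primary stress: syllable 4 → du:s.pe.stu.ˈsod.bu.

4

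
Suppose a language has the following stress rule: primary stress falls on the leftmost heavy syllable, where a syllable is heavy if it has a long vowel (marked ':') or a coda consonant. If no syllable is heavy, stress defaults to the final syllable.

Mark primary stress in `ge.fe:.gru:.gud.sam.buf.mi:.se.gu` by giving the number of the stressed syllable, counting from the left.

2

Weights: 1 ge L, 2 fe: H, 3 gru: H, 4 gud H, 5 sam H, 6 buf H, 7 mi: H, 8 se L, 9 gu L.
Heavy syllables in the domain: 2, 3, 4, 5, 6, 7. The leftmost is syllable 2 (fe:).
Primary stress: syllable 2 → ge.ˈfe:.gru:.gud.sam.buf.mi:.se.gu.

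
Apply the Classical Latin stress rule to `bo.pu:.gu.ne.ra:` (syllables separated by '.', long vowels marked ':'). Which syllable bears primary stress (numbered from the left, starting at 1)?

Classical Latin: stress the penult if heavy (long vowel or closed), else the antepenult.
Weights: 3 gu L, 4 ne L, 5 ra: H.
The penult (syllable 4, ne) is light, so stress falls on the antepenult (syllable 3, gu).
Stress on syllable 3: bo.pu:.ˈgu.ne.ra:.

3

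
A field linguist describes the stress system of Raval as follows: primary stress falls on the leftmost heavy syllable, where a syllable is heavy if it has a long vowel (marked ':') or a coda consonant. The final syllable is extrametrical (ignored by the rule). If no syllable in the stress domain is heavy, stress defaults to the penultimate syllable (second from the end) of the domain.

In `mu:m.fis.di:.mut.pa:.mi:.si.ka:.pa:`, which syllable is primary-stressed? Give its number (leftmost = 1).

1

The final syllable (9, pa:) is extrametrical; the stress domain is syllables 1–8.
Weights: 1 mu:m H, 2 fis H, 3 di: H, 4 mut H, 5 pa: H, 6 mi: H, 7 si L, 8 ka: H.
Heavy syllables in the domain: 1, 2, 3, 4, 5, 6, 8. The leftmost is syllable 1 (mu:m).
Primary stress: syllable 1 → ˈmu:m.fis.di:.mut.pa:.mi:.si.ka:.pa:.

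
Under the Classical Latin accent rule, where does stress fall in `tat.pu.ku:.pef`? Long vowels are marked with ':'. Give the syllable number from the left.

Classical Latin: stress the penult if heavy (long vowel or closed), else the antepenult.
Weights: 2 pu L, 3 ku: H, 4 pef H.
The penult (syllable 3, ku:) is heavy, so it takes stress.
Stress on syllable 3: tat.pu.ˈku:.pef.

3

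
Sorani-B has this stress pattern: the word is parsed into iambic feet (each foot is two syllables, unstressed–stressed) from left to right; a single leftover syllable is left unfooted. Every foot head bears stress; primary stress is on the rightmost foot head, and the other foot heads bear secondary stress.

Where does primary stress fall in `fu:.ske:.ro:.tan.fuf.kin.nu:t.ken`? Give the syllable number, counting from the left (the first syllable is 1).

8

Parse left to right into iambic (σˈσ) feet: (fu:.ˈske:) (ro:.ˈtan) (fuf.ˈkin) (nu:t.ˈken).
Foot heads (stressed positions): 2, 4, 6, 8.
End Rule Rightmost: primary stress on the rightmost head = syllable 8.
Primary stress: syllable 8 → fu:.ske:.ro:.tan.fuf.kin.nu:t.ˈken.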